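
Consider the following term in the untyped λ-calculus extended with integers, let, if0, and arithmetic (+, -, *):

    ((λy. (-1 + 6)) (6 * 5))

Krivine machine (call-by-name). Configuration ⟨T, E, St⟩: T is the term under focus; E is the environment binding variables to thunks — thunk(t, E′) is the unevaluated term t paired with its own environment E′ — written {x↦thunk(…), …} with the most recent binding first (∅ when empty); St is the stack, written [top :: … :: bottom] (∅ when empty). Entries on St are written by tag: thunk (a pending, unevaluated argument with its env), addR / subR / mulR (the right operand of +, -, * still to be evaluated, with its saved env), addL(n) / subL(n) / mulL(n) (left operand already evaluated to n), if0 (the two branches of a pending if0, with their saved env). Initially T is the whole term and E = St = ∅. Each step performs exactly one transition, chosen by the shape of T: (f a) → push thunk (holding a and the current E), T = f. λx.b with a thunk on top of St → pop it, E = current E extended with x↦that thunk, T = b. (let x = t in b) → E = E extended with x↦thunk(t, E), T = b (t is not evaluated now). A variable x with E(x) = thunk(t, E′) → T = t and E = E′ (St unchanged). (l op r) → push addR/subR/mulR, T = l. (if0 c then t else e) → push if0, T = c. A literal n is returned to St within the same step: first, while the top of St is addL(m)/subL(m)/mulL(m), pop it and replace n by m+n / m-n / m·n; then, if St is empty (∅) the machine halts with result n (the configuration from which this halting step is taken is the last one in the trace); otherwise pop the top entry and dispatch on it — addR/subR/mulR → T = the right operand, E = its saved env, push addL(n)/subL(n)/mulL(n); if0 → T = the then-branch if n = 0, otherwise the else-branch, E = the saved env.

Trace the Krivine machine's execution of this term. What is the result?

step 0: ⟨T=((λy. (-1 + 6)) (6 * 5)); E=∅; St=∅⟩
step 1: ⟨T=(λy. (-1 + 6)); E=∅; St=[thunk]⟩
step 2: ⟨T=(-1 + 6); E={y↦thunk((6 * 5), ∅)}; St=∅⟩
step 3: ⟨T=-1; E={y↦thunk((6 * 5), ∅)}; St=[addR]⟩
step 4: ⟨T=6; E={y↦thunk((6 * 5), ∅)}; St=[addL(-1)]⟩
→ final value 5

Answer: 5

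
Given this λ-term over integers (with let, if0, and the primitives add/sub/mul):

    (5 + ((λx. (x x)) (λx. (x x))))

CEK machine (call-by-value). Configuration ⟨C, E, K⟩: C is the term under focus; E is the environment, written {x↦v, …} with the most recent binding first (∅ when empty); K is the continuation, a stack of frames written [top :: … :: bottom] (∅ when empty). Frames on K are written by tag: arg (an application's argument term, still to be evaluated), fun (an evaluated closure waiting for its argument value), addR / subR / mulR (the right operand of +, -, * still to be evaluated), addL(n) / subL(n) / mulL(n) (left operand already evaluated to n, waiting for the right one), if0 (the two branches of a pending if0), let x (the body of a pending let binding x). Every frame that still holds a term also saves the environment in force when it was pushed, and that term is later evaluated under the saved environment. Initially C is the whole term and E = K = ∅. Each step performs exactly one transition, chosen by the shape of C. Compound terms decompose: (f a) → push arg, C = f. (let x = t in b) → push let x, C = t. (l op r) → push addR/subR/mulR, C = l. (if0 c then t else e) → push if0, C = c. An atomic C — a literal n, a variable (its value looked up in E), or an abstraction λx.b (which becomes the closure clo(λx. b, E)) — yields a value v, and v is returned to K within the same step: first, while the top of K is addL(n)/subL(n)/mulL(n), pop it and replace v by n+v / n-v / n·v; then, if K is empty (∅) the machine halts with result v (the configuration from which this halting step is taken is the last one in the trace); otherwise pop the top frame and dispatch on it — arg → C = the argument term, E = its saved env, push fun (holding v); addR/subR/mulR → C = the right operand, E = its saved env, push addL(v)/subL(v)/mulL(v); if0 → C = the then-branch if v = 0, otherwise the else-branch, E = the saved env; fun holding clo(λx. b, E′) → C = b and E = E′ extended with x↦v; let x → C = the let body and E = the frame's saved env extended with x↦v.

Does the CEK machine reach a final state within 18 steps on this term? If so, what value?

t=0: ⟨C=(5 + ((λx. (x x)) (λx. (x x)))); E=∅; K=∅⟩
t=1: ⟨C=5; E=∅; K=[addR]⟩
t=2: ⟨C=((λx. (x x)) (λx. (x x))); E=∅; K=[addL(5)]⟩
t=3: ⟨C=(λx. (x x)); E=∅; K=[arg :: addL(5)]⟩
t=4: ⟨C=(λx. (x x)); E=∅; K=[fun :: addL(5)]⟩
t=5: ⟨C=(x x); E={x↦clo(λx. (x x), ∅)}; K=[addL(5)]⟩
t=6: ⟨C=x; E={x↦clo(λx. (x x), ∅)}; K=[arg :: addL(5)]⟩
t=7: ⟨C=x; E={x↦clo(λx. (x x), ∅)}; K=[fun :: addL(5)]⟩
… configuration repeats with period 3 (steps 5–7 recur indefinitely) …

Answer: DIVERGES (no final state within 18 steps)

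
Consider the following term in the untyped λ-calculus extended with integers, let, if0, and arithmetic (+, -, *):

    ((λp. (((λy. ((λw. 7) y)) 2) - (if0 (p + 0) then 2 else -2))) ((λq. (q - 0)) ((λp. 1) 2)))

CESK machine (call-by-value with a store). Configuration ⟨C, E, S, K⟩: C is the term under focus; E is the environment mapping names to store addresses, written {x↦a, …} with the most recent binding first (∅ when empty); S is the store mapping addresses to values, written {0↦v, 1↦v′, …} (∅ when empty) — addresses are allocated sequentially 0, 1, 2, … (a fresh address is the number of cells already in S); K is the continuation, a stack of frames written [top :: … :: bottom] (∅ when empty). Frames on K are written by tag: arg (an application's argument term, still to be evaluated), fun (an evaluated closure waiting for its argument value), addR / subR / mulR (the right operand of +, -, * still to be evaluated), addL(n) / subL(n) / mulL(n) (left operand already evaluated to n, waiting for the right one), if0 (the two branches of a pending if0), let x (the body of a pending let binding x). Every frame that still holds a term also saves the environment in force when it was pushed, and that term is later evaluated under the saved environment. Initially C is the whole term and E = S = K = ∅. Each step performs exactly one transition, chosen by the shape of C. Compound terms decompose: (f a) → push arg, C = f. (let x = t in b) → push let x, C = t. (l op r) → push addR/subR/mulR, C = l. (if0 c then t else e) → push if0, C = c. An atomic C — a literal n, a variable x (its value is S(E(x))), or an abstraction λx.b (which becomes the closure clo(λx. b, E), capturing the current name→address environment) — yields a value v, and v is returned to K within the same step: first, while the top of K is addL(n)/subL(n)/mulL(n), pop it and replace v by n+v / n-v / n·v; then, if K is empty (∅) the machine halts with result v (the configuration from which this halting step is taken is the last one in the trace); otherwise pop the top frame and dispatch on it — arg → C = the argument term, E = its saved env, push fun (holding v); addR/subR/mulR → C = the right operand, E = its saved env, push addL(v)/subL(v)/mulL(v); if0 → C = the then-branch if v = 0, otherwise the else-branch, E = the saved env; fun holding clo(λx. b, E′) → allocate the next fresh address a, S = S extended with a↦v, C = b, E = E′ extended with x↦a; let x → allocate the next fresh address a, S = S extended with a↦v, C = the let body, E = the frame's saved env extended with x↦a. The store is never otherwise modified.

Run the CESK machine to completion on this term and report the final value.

Answer: 9

Execution trace:
t=0: [C=((λp. (((λy. ((λw. 7) y)) 2) - (if0 (p + 0) then 2 else -2))) ((λq. (q - 0)) ((λp. 1) 2))) | E=∅ | S=∅ | K=∅]
t=1: [C=(λp. (((λy. ((λw. 7) y)) 2) - (if0 (p + 0) then 2 else -2))) | E=∅ | S=∅ | K=[arg]]
t=2: [C=((λq. (q - 0)) ((λp. 1) 2)) | E=∅ | S=∅ | K=[fun]]
t=3: [C=(λq. (q - 0)) | E=∅ | S=∅ | K=[arg :: fun]]
t=4: [C=((λp. 1) 2) | E=∅ | S=∅ | K=[fun :: fun]]
t=5: [C=(λp. 1) | E=∅ | S=∅ | K=[arg :: fun :: fun]]
t=6: [C=2 | E=∅ | S=∅ | K=[fun :: fun :: fun]]
t=7: [C=1 | E={p↦0} | S={0↦2} | K=[fun :: fun]]
t=8: [C=(q - 0) | E={q↦1} | S={0↦2, 1↦1} | K=[fun]]
t=9: [C=q | E={q↦1} | S={0↦2, 1↦1} | K=[subR :: fun]]
t=10: [C=0 | E={q↦1} | S={0↦2, 1↦1} | K=[subL(1) :: fun]]
t=11: [C=(((λy. ((λw. 7) y)) 2) - (if0 (p + 0) then 2 else -2)) | E={p↦2} | S={0↦2, 1↦1, 2↦1} | K=∅]
t=12: [C=((λy. ((λw. 7) y)) 2) | E={p↦2} | S={0↦2, 1↦1, 2↦1} | K=[subR]]
t=13: [C=(λy. ((λw. 7) y)) | E={p↦2} | S={0↦2, 1↦1, 2↦1} | K=[arg :: subR]]
t=14: [C=2 | E={p↦2} | S={0↦2, 1↦1, 2↦1} | K=[fun :: subR]]
t=15: [C=((λw. 7) y) | E={y↦3, p↦2} | S={0↦2, 1↦1, 2↦1, 3↦2} | K=[subR]]
t=16: [C=(λw. 7) | E={y↦3, p↦2} | S={0↦2, 1↦1, 2↦1, 3↦2} | K=[arg :: subR]]
t=17: [C=y | E={y↦3, p↦2} | S={0↦2, 1↦1, 2↦1, 3↦2} | K=[fun :: subR]]
t=18: [C=7 | E={w↦4, y↦3, p↦2} | S={0↦2, 1↦1, 2↦1, 3↦2, 4↦2} | K=[subR]]
t=19: [C=(if0 (p + 0) then 2 else -2) | E={p↦2} | S={0↦2, 1↦1, 2↦1, 3↦2, 4↦2} | K=[subL(7)]]
t=20: [C=(p + 0) | E={p↦2} | S={0↦2, 1↦1, 2↦1, 3↦2, 4↦2} | K=[if0 :: subL(7)]]
t=21: [C=p | E={p↦2} | S={0↦2, 1↦1, 2↦1, 3↦2, 4↦2} | K=[addR :: if0 :: subL(7)]]
t=22: [C=0 | E={p↦2} | S={0↦2, 1↦1, 2↦1, 3↦2, 4↦2} | K=[addL(1) :: if0 :: subL(7)]]
t=23: [C=-2 | E={p↦2} | S={0↦2, 1↦1, 2↦1, 3↦2, 4↦2} | K=[subL(7)]]
→ final value 9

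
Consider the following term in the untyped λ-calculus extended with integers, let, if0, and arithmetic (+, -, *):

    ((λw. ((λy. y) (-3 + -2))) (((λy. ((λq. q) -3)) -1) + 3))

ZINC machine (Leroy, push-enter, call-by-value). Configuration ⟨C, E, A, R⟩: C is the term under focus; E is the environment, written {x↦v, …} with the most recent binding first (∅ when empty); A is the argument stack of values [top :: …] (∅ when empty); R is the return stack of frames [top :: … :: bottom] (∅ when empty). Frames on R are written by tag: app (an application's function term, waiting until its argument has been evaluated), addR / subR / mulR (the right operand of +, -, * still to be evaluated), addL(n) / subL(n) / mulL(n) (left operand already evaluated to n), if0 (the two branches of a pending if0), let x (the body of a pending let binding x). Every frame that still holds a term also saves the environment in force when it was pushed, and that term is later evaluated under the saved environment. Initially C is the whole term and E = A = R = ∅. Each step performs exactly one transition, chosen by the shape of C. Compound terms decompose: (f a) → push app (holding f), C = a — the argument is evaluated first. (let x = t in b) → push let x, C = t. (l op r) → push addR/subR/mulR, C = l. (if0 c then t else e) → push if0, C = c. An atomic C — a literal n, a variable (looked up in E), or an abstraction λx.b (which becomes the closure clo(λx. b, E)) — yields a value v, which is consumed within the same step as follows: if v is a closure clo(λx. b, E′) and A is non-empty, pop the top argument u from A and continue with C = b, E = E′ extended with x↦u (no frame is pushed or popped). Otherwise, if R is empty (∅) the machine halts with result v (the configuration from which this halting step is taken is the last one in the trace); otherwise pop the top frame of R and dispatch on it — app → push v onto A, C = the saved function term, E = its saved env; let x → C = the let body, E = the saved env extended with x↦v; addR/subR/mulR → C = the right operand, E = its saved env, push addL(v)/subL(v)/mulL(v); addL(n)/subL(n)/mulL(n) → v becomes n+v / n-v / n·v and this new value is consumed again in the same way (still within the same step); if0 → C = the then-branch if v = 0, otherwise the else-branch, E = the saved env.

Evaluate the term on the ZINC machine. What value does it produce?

[0] [C=((λw. ((λy. y) (-3 + -2))) (((λy. ((λq. q) -3)) -1) + 3)) | E=∅ | A=∅ | R=∅]
[1] [C=(((λy. ((λq. q) -3)) -1) + 3) | E=∅ | A=∅ | R=[app]]
[2] [C=((λy. ((λq. q) -3)) -1) | E=∅ | A=∅ | R=[addR :: app]]
[3] [C=-1 | E=∅ | A=∅ | R=[app :: addR :: app]]
[4] [C=(λy. ((λq. q) -3)) | E=∅ | A=[-1] | R=[addR :: app]]
[5] [C=((λq. q) -3) | E={y↦-1} | A=∅ | R=[addR :: app]]
[6] [C=-3 | E={y↦-1} | A=∅ | R=[app :: addR :: app]]
[7] [C=(λq. q) | E={y↦-1} | A=[-3] | R=[addR :: app]]
[8] [C=q | E={q↦-3, y↦-1} | A=∅ | R=[addR :: app]]
[9] [C=3 | E=∅ | A=∅ | R=[addL(-3) :: app]]
[10] [C=(λw. ((λy. y) (-3 + -2))) | E=∅ | A=[0] | R=∅]
[11] [C=((λy. y) (-3 + -2)) | E={w↦0} | A=∅ | R=∅]
[12] [C=(-3 + -2) | E={w↦0} | A=∅ | R=[app]]
[13] [C=-3 | E={w↦0} | A=∅ | R=[addR :: app]]
[14] [C=-2 | E={w↦0} | A=∅ | R=[addL(-3) :: app]]
[15] [C=(λy. y) | E={w↦0} | A=[-5] | R=∅]
[16] [C=y | E={y↦-5, w↦0} | A=∅ | R=∅]
→ final value -5

Answer: -5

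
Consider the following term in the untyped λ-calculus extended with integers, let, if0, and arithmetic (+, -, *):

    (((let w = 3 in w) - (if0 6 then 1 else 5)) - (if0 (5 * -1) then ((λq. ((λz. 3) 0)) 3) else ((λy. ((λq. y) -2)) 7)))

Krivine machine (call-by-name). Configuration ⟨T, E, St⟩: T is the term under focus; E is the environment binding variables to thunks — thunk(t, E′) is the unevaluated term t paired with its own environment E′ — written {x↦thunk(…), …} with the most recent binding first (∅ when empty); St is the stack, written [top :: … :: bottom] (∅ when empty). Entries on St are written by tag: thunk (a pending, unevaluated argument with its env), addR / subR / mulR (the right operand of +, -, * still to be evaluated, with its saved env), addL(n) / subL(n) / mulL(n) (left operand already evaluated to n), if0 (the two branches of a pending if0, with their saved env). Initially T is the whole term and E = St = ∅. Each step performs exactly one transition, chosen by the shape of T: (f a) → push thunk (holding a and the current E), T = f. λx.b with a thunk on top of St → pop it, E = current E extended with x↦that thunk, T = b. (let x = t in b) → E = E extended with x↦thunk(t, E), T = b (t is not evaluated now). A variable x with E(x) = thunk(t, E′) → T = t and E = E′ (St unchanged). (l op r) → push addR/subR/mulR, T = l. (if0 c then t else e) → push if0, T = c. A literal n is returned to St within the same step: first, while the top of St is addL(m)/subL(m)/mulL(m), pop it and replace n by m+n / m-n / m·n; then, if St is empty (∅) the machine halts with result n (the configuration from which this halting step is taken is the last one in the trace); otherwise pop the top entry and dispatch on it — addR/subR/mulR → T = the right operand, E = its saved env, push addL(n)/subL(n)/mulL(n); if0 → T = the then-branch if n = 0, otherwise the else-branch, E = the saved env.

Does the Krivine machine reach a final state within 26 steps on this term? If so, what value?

0. <T=(((let w = 3 in w) - (if0 6 then 1 else 5)) - (if0 (5 * -1) then ((λq. ((λz. 3) 0)) 3) else ((λy. ((λq. y) -2)) 7))), E=∅, St=∅>
1. <T=((let w = 3 in w) - (if0 6 then 1 else 5)), E=∅, St=[subR]>
2. <T=(let w = 3 in w), E=∅, St=[subR :: subR]>
3. <T=w, E={w↦thunk(3, ∅)}, St=[subR :: subR]>
4. <T=3, E=∅, St=[subR :: subR]>
5. <T=(if0 6 then 1 else 5), E=∅, St=[subL(3) :: subR]>
6. <T=6, E=∅, St=[if0 :: subL(3) :: subR]>
7. <T=5, E=∅, St=[subL(3) :: subR]>
8. <T=(if0 (5 * -1) then ((λq. ((λz. 3) 0)) 3) else ((λy. ((λq. y) -2)) 7)), E=∅, St=[subL(-2)]>
9. <T=(5 * -1), E=∅, St=[if0 :: subL(-2)]>
10. <T=5, E=∅, St=[mulR :: if0 :: subL(-2)]>
11. <T=-1, E=∅, St=[mulL(5) :: if0 :: subL(-2)]>
12. <T=((λy. ((λq. y) -2)) 7), E=∅, St=[subL(-2)]>
13. <T=(λy. ((λq. y) -2)), E=∅, St=[thunk :: subL(-2)]>
14. <T=((λq. y) -2), E={y↦thunk(7, ∅)}, St=[subL(-2)]>
15. <T=(λq. y), E={y↦thunk(7, ∅)}, St=[thunk :: subL(-2)]>
16. <T=y, E={q↦thunk(-2, {y↦thunk(7, ∅)}), y↦thunk(7, ∅)}, St=[subL(-2)]>
17. <T=7, E=∅, St=[subL(-2)]>
→ final value -9

Answer: -9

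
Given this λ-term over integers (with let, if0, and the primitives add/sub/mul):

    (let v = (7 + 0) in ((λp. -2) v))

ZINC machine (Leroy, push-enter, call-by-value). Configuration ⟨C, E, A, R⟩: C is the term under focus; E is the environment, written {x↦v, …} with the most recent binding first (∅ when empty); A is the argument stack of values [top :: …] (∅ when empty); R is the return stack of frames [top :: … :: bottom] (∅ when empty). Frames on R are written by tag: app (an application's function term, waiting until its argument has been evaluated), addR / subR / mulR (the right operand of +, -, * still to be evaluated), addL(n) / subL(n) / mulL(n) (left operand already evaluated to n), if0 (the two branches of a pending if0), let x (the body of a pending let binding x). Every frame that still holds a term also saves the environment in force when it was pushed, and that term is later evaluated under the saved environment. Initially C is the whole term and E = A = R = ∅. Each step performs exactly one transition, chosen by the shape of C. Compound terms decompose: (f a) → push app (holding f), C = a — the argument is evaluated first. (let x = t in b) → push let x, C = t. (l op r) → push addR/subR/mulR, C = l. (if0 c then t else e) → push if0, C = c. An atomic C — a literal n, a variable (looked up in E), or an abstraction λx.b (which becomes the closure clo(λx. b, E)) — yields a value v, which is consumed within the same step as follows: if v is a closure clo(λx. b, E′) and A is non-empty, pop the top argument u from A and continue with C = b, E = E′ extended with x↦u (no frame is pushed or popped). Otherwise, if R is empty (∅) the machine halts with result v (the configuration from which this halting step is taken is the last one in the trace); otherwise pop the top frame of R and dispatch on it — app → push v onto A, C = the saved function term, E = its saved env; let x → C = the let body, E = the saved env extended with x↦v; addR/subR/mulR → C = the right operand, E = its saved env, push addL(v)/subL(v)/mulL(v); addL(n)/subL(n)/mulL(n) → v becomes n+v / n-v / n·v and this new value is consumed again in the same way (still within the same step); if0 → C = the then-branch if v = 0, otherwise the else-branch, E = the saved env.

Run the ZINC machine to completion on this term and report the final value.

Answer: -2

Derivation:
[0] [C=(let v = (7 + 0) in ((λp. -2) v)) | E=∅ | A=∅ | R=∅]
[1] [C=(7 + 0) | E=∅ | A=∅ | R=[let v]]
[2] [C=7 | E=∅ | A=∅ | R=[addR :: let v]]
[3] [C=0 | E=∅ | A=∅ | R=[addL(7) :: let v]]
[4] [C=((λp. -2) v) | E={v↦7} | A=∅ | R=∅]
[5] [C=v | E={v↦7} | A=∅ | R=[app]]
[6] [C=(λp. -2) | E={v↦7} | A=[7] | R=∅]
[7] [C=-2 | E={p↦7, v↦7} | A=∅ | R=∅]
→ final value -2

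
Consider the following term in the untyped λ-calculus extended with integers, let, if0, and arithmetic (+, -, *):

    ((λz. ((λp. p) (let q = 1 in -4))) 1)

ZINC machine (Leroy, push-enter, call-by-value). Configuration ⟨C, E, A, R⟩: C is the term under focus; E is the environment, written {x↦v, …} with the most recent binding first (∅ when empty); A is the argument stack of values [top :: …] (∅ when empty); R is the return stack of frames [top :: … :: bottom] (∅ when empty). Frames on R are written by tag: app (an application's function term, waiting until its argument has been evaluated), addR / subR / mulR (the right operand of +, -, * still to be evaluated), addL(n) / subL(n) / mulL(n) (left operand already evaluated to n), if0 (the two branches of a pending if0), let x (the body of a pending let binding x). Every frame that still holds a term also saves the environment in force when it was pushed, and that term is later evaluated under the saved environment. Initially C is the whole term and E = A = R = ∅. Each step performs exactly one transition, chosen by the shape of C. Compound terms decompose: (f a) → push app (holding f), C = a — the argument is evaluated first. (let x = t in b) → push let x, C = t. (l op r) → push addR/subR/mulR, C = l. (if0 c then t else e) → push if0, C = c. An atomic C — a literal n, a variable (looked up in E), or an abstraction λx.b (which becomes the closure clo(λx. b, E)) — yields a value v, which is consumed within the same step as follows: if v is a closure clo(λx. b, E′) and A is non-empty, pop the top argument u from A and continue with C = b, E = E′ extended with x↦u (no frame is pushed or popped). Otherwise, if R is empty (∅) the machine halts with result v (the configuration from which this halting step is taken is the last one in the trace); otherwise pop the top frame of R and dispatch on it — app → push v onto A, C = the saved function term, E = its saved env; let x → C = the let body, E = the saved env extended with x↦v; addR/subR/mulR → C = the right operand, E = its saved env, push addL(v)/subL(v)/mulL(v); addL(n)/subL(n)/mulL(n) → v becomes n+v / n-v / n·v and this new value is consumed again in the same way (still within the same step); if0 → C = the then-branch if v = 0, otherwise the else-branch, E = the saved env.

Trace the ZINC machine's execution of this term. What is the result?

Answer: -4

Derivation:
0. [C=((λz. ((λp. p) (let q = 1 in -4))) 1) | E=∅ | A=∅ | R=∅]
1. [C=1 | E=∅ | A=∅ | R=[app]]
2. [C=(λz. ((λp. p) (let q = 1 in -4))) | E=∅ | A=[1] | R=∅]
3. [C=((λp. p) (let q = 1 in -4)) | E={z↦1} | A=∅ | R=∅]
4. [C=(let q = 1 in -4) | E={z↦1} | A=∅ | R=[app]]
5. [C=1 | E={z↦1} | A=∅ | R=[let q :: app]]
6. [C=-4 | E={q↦1, z↦1} | A=∅ | R=[app]]
7. [C=(λp. p) | E={z↦1} | A=[-4] | R=∅]
8. [C=p | E={p↦-4, z↦1} | A=∅ | R=∅]
→ final value -4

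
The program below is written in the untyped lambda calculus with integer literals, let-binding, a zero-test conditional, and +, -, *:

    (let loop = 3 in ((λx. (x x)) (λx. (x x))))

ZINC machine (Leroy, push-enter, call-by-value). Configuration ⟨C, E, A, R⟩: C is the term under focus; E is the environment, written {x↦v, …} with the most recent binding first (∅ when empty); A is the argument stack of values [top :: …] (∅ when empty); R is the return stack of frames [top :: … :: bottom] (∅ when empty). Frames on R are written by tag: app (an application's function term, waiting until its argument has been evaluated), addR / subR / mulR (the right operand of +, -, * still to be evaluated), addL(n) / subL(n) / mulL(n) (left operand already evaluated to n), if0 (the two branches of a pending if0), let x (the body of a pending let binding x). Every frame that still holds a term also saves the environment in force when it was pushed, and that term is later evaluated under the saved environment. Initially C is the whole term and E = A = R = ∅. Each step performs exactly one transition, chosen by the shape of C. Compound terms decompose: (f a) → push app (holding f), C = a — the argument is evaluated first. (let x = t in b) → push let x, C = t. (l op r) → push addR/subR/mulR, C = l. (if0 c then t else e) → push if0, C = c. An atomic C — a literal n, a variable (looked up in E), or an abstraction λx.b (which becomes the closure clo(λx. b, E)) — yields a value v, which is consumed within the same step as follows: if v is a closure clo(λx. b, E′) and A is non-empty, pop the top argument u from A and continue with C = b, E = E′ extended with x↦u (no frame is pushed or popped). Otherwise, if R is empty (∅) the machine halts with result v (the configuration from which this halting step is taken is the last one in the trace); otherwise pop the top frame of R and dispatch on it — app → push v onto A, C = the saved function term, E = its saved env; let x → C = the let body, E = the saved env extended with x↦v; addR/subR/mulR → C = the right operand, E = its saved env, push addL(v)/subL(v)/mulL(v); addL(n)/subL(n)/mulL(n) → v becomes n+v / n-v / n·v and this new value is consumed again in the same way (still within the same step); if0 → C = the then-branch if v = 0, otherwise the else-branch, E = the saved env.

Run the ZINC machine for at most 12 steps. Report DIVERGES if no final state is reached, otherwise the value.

step 0: ⟨C=(let loop = 3 in ((λx. (x x)) (λx. (x x)))); E=∅; A=∅; R=∅⟩
step 1: ⟨C=3; E=∅; A=∅; R=[let loop]⟩
step 2: ⟨C=((λx. (x x)) (λx. (x x))); E={loop↦3}; A=∅; R=∅⟩
step 3: ⟨C=(λx. (x x)); E={loop↦3}; A=∅; R=[app]⟩
step 4: ⟨C=(λx. (x x)); E={loop↦3}; A=[clo(λx. (x x), {loop↦3})]; R=∅⟩
step 5: ⟨C=(x x); E={x↦clo(λx. (x x), {loop↦3}), loop↦3}; A=∅; R=∅⟩
step 6: ⟨C=x; E={x↦clo(λx. (x x), {loop↦3}), loop↦3}; A=∅; R=[app]⟩
step 7: ⟨C=x; E={x↦clo(λx. (x x), {loop↦3}), loop↦3}; A=[clo(λx. (x x), {loop↦3})]; R=∅⟩
… configuration repeats with period 3 (steps 5–7 recur indefinitely) …

Answer: DIVERGES (no final state within 12 steps)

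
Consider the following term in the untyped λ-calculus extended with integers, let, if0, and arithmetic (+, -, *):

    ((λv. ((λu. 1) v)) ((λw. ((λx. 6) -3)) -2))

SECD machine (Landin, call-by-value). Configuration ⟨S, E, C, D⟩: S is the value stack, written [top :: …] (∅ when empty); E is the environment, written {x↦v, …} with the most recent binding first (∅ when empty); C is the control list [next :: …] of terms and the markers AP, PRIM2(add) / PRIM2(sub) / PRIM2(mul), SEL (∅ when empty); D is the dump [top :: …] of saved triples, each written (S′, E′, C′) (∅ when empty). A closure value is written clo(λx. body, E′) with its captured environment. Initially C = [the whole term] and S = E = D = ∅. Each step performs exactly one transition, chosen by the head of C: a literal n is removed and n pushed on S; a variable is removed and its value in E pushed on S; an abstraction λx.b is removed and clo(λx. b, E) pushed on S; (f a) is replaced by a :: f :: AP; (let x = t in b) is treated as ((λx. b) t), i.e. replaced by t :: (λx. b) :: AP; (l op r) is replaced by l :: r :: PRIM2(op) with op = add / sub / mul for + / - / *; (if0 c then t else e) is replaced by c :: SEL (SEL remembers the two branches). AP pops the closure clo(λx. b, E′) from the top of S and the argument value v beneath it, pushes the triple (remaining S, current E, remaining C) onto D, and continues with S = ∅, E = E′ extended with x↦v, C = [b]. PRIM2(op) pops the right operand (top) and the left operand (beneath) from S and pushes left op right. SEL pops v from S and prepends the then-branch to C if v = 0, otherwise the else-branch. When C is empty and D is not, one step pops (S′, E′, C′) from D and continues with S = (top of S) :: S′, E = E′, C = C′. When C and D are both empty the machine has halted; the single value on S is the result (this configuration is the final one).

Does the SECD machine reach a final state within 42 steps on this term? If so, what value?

t=0: ⟨S=∅; E=∅; C=[((λv. ((λu. 1) v)) ((λw. ((λx. 6) -3)) -2))]; D=∅⟩
t=1: ⟨S=∅; E=∅; C=[((λw. ((λx. 6) -3)) -2) :: (λv. ((λu. 1) v)) :: AP]; D=∅⟩
t=2: ⟨S=∅; E=∅; C=[-2 :: (λw. ((λx. 6) -3)) :: AP :: (λv. ((λu. 1) v)) :: AP]; D=∅⟩
t=3: ⟨S=[-2]; E=∅; C=[(λw. ((λx. 6) -3)) :: AP :: (λv. ((λu. 1) v)) :: AP]; D=∅⟩
t=4: ⟨S=[clo(λw. ((λx. 6) -3), ∅) :: -2]; E=∅; C=[AP :: (λv. ((λu. 1) v)) :: AP]; D=∅⟩
t=5: ⟨S=∅; E={w↦-2}; C=[((λx. 6) -3)]; D=[(∅, ∅, [(λv. ((λu. 1) v)) :: AP])]⟩
t=6: ⟨S=∅; E={w↦-2}; C=[-3 :: (λx. 6) :: AP]; D=[(∅, ∅, [(λv. ((λu. 1) v)) :: AP])]⟩
t=7: ⟨S=[-3]; E={w↦-2}; C=[(λx. 6) :: AP]; D=[(∅, ∅, [(λv. ((λu. 1) v)) :: AP])]⟩
t=8: ⟨S=[clo(λx. 6, {w↦-2}) :: -3]; E={w↦-2}; C=[AP]; D=[(∅, ∅, [(λv. ((λu. 1) v)) :: AP])]⟩
t=9: ⟨S=∅; E={x↦-3, w↦-2}; C=[6]; D=[(∅, {w↦-2}, ∅) :: (∅, ∅, [(λv. ((λu. 1) v)) :: AP])]⟩
t=10: ⟨S=[6]; E={x↦-3, w↦-2}; C=∅; D=[(∅, {w↦-2}, ∅) :: (∅, ∅, [(λv. ((λu. 1) v)) :: AP])]⟩
t=11: ⟨S=[6]; E={w↦-2}; C=∅; D=[(∅, ∅, [(λv. ((λu. 1) v)) :: AP])]⟩
t=12: ⟨S=[6]; E=∅; C=[(λv. ((λu. 1) v)) :: AP]; D=∅⟩
t=13: ⟨S=[clo(λv. ((λu. 1) v), ∅) :: 6]; E=∅; C=[AP]; D=∅⟩
t=14: ⟨S=∅; E={v↦6}; C=[((λu. 1) v)]; D=[(∅, ∅, ∅)]⟩
t=15: ⟨S=∅; E={v↦6}; C=[v :: (λu. 1) :: AP]; D=[(∅, ∅, ∅)]⟩
t=16: ⟨S=[6]; E={v↦6}; C=[(λu. 1) :: AP]; D=[(∅, ∅, ∅)]⟩
t=17: ⟨S=[clo(λu. 1, {v↦6}) :: 6]; E={v↦6}; C=[AP]; D=[(∅, ∅, ∅)]⟩
t=18: ⟨S=∅; E={u↦6, v↦6}; C=[1]; D=[(∅, {v↦6}, ∅) :: (∅, ∅, ∅)]⟩
t=19: ⟨S=[1]; E={u↦6, v↦6}; C=∅; D=[(∅, {v↦6}, ∅) :: (∅, ∅, ∅)]⟩
t=20: ⟨S=[1]; E={v↦6}; C=∅; D=[(∅, ∅, ∅)]⟩
t=21: ⟨S=[1]; E=∅; C=∅; D=∅⟩
→ final value 1

Answer: 1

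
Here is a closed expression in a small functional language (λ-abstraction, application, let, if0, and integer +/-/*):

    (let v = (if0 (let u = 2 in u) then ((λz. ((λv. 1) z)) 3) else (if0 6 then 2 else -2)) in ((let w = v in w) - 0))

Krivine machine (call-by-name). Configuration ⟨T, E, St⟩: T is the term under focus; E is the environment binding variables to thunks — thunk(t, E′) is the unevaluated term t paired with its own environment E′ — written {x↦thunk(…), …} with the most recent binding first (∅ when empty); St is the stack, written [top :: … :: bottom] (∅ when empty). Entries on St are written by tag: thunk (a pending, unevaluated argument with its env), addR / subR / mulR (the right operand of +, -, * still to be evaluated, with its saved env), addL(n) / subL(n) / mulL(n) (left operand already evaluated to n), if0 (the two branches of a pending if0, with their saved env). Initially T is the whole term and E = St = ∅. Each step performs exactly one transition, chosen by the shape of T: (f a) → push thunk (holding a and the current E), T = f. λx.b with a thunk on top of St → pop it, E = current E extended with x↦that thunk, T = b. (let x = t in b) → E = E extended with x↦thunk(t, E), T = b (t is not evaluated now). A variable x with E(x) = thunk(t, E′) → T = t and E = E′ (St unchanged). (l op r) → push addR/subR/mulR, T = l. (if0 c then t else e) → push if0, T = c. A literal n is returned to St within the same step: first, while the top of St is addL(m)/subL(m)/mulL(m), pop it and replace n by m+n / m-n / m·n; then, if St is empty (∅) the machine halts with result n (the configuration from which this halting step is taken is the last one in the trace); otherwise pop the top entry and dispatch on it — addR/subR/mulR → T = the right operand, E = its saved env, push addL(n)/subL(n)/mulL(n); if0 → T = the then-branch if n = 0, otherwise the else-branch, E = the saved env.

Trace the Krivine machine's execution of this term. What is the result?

Answer: -2

Derivation:
[0] [T=(let v = (if0 (let u = 2 in u) then ((λz. ((λv. 1) z)) 3) else (if0 6 then 2 else -2)) in ((let w = v in w) - 0)) | E=∅ | St=∅]
[1] [T=((let w = v in w) - 0) | E={v↦thunk((if0 (let u = 2 in u) then ((λz. ((λv. 1) z)) 3) else (if0 6 then 2 else -2)), ∅)} | St=∅]
[2] [T=(let w = v in w) | E={v↦thunk((if0 (let u = 2 in u) then ((λz. ((λv. 1) z)) 3) else (if0 6 then 2 else -2)), ∅)} | St=[subR]]
[3] [T=w | E={w↦thunk(v, {v↦thunk((if0 (let u = 2 in u) then ((λz. ((λv. 1) z)) 3) else (if0 6 then 2 else -2)), ∅)}), v↦thunk((if0 (let u = 2 in u) then ((λz. ((λv. 1) z)) 3) else (if0 6 then 2 else -2)), ∅)} | St=[subR]]
[4] [T=v | E={v↦thunk((if0 (let u = 2 in u) then ((λz. ((λv. 1) z)) 3) else (if0 6 then 2 else -2)), ∅)} | St=[subR]]
[5] [T=(if0 (let u = 2 in u) then ((λz. ((λv. 1) z)) 3) else (if0 6 then 2 else -2)) | E=∅ | St=[subR]]
[6] [T=(let u = 2 in u) | E=∅ | St=[if0 :: subR]]
[7] [T=u | E={u↦thunk(2, ∅)} | St=[if0 :: subR]]
[8] [T=2 | E=∅ | St=[if0 :: subR]]
[9] [T=(if0 6 then 2 else -2) | E=∅ | St=[subR]]
[10] [T=6 | E=∅ | St=[if0 :: subR]]
[11] [T=-2 | E=∅ | St=[subR]]
[12] [T=0 | E={v↦thunk((if0 (let u = 2 in u) then ((λz. ((λv. 1) z)) 3) else (if0 6 then 2 else -2)), ∅)} | St=[subL(-2)]]
→ final value -2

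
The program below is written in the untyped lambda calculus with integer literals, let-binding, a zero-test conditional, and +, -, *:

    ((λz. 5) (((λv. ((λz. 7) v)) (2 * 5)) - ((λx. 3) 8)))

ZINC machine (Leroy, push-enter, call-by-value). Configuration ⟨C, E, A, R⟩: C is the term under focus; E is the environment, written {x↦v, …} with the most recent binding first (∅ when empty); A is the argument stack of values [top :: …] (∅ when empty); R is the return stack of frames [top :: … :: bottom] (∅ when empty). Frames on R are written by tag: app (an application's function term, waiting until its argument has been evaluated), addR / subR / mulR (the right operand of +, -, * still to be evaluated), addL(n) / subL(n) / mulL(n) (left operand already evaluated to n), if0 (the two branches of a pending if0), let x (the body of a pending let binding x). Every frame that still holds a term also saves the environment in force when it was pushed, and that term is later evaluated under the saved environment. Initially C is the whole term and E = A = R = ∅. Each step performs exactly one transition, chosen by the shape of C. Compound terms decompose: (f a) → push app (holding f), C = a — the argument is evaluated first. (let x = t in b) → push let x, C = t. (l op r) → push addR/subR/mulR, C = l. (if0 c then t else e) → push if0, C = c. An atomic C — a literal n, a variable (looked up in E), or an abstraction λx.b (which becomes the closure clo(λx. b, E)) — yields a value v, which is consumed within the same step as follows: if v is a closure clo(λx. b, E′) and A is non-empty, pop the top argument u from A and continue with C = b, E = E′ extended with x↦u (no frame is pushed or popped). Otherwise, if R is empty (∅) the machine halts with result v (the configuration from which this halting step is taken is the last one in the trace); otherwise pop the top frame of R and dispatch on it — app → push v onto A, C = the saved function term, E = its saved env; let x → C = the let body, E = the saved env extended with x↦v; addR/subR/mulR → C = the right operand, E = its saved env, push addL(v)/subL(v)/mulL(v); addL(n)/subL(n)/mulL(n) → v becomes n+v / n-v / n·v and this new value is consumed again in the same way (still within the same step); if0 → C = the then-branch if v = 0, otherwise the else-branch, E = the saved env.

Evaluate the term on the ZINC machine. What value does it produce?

0. <C=((λz. 5) (((λv. ((λz. 7) v)) (2 * 5)) - ((λx. 3) 8))), E=∅, A=∅, R=∅>
1. <C=(((λv. ((λz. 7) v)) (2 * 5)) - ((λx. 3) 8)), E=∅, A=∅, R=[app]>
2. <C=((λv. ((λz. 7) v)) (2 * 5)), E=∅, A=∅, R=[subR :: app]>
3. <C=(2 * 5), E=∅, A=∅, R=[app :: subR :: app]>
4. <C=2, E=∅, A=∅, R=[mulR :: app :: subR :: app]>
5. <C=5, E=∅, A=∅, R=[mulL(2) :: app :: subR :: app]>
6. <C=(λv. ((λz. 7) v)), E=∅, A=[10], R=[subR :: app]>
7. <C=((λz. 7) v), E={v↦10}, A=∅, R=[subR :: app]>
8. <C=v, E={v↦10}, A=∅, R=[app :: subR :: app]>
9. <C=(λz. 7), E={v↦10}, A=[10], R=[subR :: app]>
10. <C=7, E={z↦10, v↦10}, A=∅, R=[subR :: app]>
11. <C=((λx. 3) 8), E=∅, A=∅, R=[subL(7) :: app]>
12. <C=8, E=∅, A=∅, R=[app :: subL(7) :: app]>
13. <C=(λx. 3), E=∅, A=[8], R=[subL(7) :: app]>
14. <C=3, E={x↦8}, A=∅, R=[subL(7) :: app]>
15. <C=(λz. 5), E=∅, A=[4], R=∅>
16. <C=5, E={z↦4}, A=∅, R=∅>
→ final value 5

Answer: 5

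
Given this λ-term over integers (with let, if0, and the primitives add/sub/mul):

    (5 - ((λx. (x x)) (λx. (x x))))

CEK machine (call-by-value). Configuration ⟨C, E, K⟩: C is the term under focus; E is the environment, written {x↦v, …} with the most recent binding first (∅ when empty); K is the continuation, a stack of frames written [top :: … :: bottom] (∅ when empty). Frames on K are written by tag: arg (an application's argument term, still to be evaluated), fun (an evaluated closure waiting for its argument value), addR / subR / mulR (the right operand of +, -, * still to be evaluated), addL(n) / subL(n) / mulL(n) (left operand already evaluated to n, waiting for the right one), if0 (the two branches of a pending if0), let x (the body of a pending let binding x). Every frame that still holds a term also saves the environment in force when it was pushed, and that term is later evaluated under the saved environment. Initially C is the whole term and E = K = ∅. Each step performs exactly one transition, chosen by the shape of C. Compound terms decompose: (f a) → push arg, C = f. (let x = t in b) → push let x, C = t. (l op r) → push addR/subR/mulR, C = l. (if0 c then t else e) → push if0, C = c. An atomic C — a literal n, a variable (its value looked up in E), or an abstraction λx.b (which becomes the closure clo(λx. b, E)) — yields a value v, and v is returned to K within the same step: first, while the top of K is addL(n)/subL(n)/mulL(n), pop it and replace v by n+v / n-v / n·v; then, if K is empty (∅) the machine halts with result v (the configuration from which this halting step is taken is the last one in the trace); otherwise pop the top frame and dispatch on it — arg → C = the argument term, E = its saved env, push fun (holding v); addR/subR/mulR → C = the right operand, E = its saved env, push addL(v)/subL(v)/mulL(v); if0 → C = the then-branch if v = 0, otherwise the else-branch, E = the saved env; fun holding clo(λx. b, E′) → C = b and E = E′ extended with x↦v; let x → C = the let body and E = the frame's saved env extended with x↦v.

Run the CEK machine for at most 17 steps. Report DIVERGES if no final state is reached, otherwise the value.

t=0: [C=(5 - ((λx. (x x)) (λx. (x x)))) | E=∅ | K=∅]
t=1: [C=5 | E=∅ | K=[subR]]
t=2: [C=((λx. (x x)) (λx. (x x))) | E=∅ | K=[subL(5)]]
t=3: [C=(λx. (x x)) | E=∅ | K=[arg :: subL(5)]]
t=4: [C=(λx. (x x)) | E=∅ | K=[fun :: subL(5)]]
t=5: [C=(x x) | E={x↦clo(λx. (x x), ∅)} | K=[subL(5)]]
t=6: [C=x | E={x↦clo(λx. (x x), ∅)} | K=[arg :: subL(5)]]
t=7: [C=x | E={x↦clo(λx. (x x), ∅)} | K=[fun :: subL(5)]]
… configuration repeats with period 3 (steps 5–7 recur indefinitely) …

Answer: DIVERGES (no final state within 17 steps)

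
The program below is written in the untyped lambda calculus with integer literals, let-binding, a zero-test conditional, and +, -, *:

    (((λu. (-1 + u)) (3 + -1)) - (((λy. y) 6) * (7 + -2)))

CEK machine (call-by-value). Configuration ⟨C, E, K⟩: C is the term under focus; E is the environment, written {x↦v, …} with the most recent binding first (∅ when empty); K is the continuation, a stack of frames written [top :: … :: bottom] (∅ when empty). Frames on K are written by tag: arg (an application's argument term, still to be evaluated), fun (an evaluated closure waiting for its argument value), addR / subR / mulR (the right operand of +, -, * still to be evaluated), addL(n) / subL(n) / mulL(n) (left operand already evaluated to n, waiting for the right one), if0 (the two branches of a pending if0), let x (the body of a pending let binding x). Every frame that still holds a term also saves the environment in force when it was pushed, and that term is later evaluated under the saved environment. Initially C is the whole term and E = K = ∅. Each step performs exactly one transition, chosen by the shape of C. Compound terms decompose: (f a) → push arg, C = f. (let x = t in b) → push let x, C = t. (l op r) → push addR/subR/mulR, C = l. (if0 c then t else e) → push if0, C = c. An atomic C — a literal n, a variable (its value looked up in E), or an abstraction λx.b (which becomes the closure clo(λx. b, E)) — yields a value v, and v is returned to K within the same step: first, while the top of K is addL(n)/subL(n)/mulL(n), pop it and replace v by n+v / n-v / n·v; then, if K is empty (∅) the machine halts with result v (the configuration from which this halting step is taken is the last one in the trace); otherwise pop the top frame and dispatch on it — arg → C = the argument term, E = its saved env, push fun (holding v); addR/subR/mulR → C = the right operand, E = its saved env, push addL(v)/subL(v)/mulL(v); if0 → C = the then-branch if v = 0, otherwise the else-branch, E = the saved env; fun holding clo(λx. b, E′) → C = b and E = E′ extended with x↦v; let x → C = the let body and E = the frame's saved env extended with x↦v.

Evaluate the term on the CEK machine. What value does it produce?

Answer: -29

Execution trace:
[0] ⟨C=(((λu. (-1 + u)) (3 + -1)) - (((λy. y) 6) * (7 + -2))); E=∅; K=∅⟩
[1] ⟨C=((λu. (-1 + u)) (3 + -1)); E=∅; K=[subR]⟩
[2] ⟨C=(λu. (-1 + u)); E=∅; K=[arg :: subR]⟩
[3] ⟨C=(3 + -1); E=∅; K=[fun :: subR]⟩
[4] ⟨C=3; E=∅; K=[addR :: fun :: subR]⟩
[5] ⟨C=-1; E=∅; K=[addL(3) :: fun :: subR]⟩
[6] ⟨C=(-1 + u); E={u↦2}; K=[subR]⟩
[7] ⟨C=-1; E={u↦2}; K=[addR :: subR]⟩
[8] ⟨C=u; E={u↦2}; K=[addL(-1) :: subR]⟩
[9] ⟨C=(((λy. y) 6) * (7 + -2)); E=∅; K=[subL(1)]⟩
[10] ⟨C=((λy. y) 6); E=∅; K=[mulR :: subL(1)]⟩
[11] ⟨C=(λy. y); E=∅; K=[arg :: mulR :: subL(1)]⟩
[12] ⟨C=6; E=∅; K=[fun :: mulR :: subL(1)]⟩
[13] ⟨C=y; E={y↦6}; K=[mulR :: subL(1)]⟩
[14] ⟨C=(7 + -2); E=∅; K=[mulL(6) :: subL(1)]⟩
[15] ⟨C=7; E=∅; K=[addR :: mulL(6) :: subL(1)]⟩
[16] ⟨C=-2; E=∅; K=[addL(7) :: mulL(6) :: subL(1)]⟩
→ final value -29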